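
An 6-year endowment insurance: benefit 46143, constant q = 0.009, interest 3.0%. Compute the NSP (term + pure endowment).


Term component = 2201.3882
Pure endowment = 6_p_x * v^6 * benefit = 0.947201 * 0.837484 * 46143 = 36603.651
NSP = 38805.0392


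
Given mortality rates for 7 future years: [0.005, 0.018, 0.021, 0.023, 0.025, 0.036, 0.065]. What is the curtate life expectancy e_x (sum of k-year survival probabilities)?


e_x = sum_{k=1}^{n} k_p_x
k_p_x values:
  1_p_x = 0.995
  2_p_x = 0.97709
  3_p_x = 0.956571
  4_p_x = 0.93457
  5_p_x = 0.911206
  6_p_x = 0.878402
  7_p_x = 0.821306
e_x = 6.4741


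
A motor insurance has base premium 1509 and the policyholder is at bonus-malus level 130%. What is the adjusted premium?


adjusted = base * BM_level / 100
= 1509 * 130 / 100
= 1509 * 1.3
= 1961.7


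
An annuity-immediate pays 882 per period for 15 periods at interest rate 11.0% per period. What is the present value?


PV = PMT * (1 - (1+i)^(-n)) / i
= 882 * (1 - (1+0.11)^(-15)) / 0.11
= 882 * (1 - 0.209004) / 0.11
= 882 * 7.19087
= 6342.347


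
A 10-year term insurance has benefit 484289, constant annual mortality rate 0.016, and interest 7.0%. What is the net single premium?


NSP = benefit * sum_{k=0}^{n-1} k_p_x * q * v^(k+1)
With constant q=0.016, v=0.934579
Sum = 0.105558
NSP = 484289 * 0.105558
= 51120.5027


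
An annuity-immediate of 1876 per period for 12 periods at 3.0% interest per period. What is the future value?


FV = PMT * ((1+i)^n - 1) / i
= 1876 * ((1.03)^12 - 1) / 0.03
= 1876 * (1.425761 - 1) / 0.03
= 26624.2475


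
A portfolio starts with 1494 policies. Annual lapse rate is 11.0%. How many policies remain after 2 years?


remaining = initial * (1 - lapse)^years
= 1494 * (1 - 0.11)^2
= 1494 * 0.7921
= 1183.3974


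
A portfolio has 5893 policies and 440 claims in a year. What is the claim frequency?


frequency = claims / policies
= 440 / 5893
= 0.0747


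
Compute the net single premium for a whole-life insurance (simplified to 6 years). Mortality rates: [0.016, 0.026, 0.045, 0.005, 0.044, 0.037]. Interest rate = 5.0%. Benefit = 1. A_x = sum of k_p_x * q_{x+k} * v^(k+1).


v = 0.952381
Year 0: k_p_x=1.0, q=0.016, term=0.015238
Year 1: k_p_x=0.984, q=0.026, term=0.023205
Year 2: k_p_x=0.958416, q=0.045, term=0.037256
Year 3: k_p_x=0.915287, q=0.005, term=0.003765
Year 4: k_p_x=0.910711, q=0.044, term=0.031397
Year 5: k_p_x=0.87064, q=0.037, term=0.024038
A_x = 0.1349


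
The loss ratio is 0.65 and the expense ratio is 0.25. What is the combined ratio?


Combined ratio = loss ratio + expense ratio
= 0.65 + 0.25
= 0.9


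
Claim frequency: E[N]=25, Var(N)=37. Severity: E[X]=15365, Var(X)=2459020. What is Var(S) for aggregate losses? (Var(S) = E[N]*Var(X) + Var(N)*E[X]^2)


Var(S) = E[N]*Var(X) + Var(N)*E[X]^2
= 25*2459020 + 37*15365^2
= 61475500 + 8735079325
= 8.7966e+09


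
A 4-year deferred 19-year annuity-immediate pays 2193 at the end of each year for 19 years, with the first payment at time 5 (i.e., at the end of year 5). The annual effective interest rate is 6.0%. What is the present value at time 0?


PV at time 4 of the 19-year annuity-immediate:
a_n = 2193 * (1-(1+0.06)^(-19))/0.06 = 24469.7495
Discount back 4 years to time 0:
PV = 24469.7495 * (1+0.06)^(-4)
= 24469.7495 * 0.792094
= 19382.3335


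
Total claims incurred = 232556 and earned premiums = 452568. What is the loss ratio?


Loss ratio = claims / premiums
= 232556 / 452568
= 0.5139


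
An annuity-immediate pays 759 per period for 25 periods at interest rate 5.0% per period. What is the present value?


PV = PMT * (1 - (1+i)^(-n)) / i
= 759 * (1 - (1+0.05)^(-25)) / 0.05
= 759 * (1 - 0.295303) / 0.05
= 759 * 14.093945
= 10697.3039


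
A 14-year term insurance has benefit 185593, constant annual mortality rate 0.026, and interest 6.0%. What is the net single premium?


NSP = benefit * sum_{k=0}^{n-1} k_p_x * q * v^(k+1)
With constant q=0.026, v=0.943396
Sum = 0.209852
NSP = 185593 * 0.209852
= 38947.0424


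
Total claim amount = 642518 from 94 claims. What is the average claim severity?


severity = total / number
= 642518 / 94
= 6835.2979


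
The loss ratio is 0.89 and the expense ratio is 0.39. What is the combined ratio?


Combined ratio = loss ratio + expense ratio
= 0.89 + 0.39
= 1.28


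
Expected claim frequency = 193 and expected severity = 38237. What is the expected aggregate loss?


E[S] = E[N] * E[X]
= 193 * 38237
= 7.3797e+06


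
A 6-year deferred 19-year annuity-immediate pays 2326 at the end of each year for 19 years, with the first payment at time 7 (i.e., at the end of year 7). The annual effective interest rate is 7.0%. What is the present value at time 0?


PV at time 6 of the 19-year annuity-immediate:
a_n = 2326 * (1-(1+0.07)^(-19))/0.07 = 24040.5945
Discount back 6 years to time 0:
PV = 24040.5945 * (1+0.07)^(-6)
= 24040.5945 * 0.666342
= 16019.2632


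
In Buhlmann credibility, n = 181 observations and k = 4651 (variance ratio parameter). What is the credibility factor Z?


Z = n / (n + k)
= 181 / (181 + 4651)
= 181 / 4832
= 0.0375


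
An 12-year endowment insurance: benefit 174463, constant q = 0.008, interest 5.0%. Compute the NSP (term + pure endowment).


Term component = 11895.4528
Pure endowment = 12_p_x * v^12 * benefit = 0.908113 * 0.556837 * 174463 = 88220.9669
NSP = 100116.4197


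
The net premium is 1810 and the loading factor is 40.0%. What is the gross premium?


Gross = net * (1 + loading)
= 1810 * (1 + 0.4)
= 1810 * 1.4
= 2534.0


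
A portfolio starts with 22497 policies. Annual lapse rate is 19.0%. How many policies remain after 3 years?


remaining = initial * (1 - lapse)^years
= 22497 * (1 - 0.19)^3
= 22497 * 0.531441
= 11955.8282


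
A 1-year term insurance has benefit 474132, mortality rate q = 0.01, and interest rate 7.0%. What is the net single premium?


NSP = benefit * q * v
v = 1/(1+i) = 0.934579
NSP = 474132 * 0.01 * 0.934579
= 4431.1402


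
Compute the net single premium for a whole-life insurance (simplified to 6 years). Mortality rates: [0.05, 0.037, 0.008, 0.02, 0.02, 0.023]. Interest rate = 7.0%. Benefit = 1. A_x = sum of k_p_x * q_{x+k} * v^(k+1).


v = 0.934579
Year 0: k_p_x=1.0, q=0.05, term=0.046729
Year 1: k_p_x=0.95, q=0.037, term=0.030701
Year 2: k_p_x=0.91485, q=0.008, term=0.005974
Year 3: k_p_x=0.907531, q=0.02, term=0.013847
Year 4: k_p_x=0.889381, q=0.02, term=0.012682
Year 5: k_p_x=0.871593, q=0.023, term=0.013358
A_x = 0.1233


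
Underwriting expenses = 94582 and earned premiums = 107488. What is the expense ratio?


Expense ratio = expenses / premiums
= 94582 / 107488
= 0.8799


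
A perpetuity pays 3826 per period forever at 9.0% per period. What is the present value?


PV = PMT / i
= 3826 / 0.09
= 42511.1111


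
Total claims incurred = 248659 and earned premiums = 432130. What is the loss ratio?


Loss ratio = claims / premiums
= 248659 / 432130
= 0.5754


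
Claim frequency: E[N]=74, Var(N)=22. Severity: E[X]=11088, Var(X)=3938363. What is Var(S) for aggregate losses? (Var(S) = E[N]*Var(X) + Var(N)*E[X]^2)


Var(S) = E[N]*Var(X) + Var(N)*E[X]^2
= 74*3938363 + 22*11088^2
= 291438862 + 2704762368
= 2.9962e+09


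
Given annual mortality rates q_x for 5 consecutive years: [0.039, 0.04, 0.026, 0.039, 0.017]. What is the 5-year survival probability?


p_k = 1 - q_k for each year
Survival = product of (1 - q_k)
= 0.961 * 0.96 * 0.974 * 0.961 * 0.983
= 0.8488


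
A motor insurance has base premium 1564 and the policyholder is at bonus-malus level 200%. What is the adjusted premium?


adjusted = base * BM_level / 100
= 1564 * 200 / 100
= 1564 * 2.0
= 3128.0


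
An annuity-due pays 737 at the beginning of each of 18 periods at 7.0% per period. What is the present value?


PV_due = PMT * (1-(1+i)^(-n))/i * (1+i)
PV_immediate = 7413.5471
PV_due = 7413.5471 * 1.07
= 7932.4953


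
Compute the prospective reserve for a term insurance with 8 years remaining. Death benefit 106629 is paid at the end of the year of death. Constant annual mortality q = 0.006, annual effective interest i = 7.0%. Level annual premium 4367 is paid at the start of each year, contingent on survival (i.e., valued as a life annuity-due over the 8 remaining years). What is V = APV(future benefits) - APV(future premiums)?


v = 1/(1+i) = 0.934579
APV(future benefits) per unit = sum_{k=0}^{7} k_p_x * q * v^(k+1) = 0.035159
APV(future benefits) = 106629 * 0.035159 = 3748.9717
Life annuity-due factor ä_{x:8} = sum_{k=0}^{7} k_p_x * v^k = 6.270026
APV(future premiums) = 4367 * 6.270026 = 27381.2044
V = 3748.9717 - 27381.2044
= -23632.2327


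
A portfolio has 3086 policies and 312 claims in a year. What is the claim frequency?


frequency = claims / policies
= 312 / 3086
= 0.1011


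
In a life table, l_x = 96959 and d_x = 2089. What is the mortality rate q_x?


q_x = d_x / l_x
= 2089 / 96959
= 0.0215


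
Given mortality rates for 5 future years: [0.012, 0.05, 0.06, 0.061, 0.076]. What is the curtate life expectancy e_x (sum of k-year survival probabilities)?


e_x = sum_{k=1}^{n} k_p_x
k_p_x values:
  1_p_x = 0.988
  2_p_x = 0.9386
  3_p_x = 0.882284
  4_p_x = 0.828465
  5_p_x = 0.765501
e_x = 4.4029


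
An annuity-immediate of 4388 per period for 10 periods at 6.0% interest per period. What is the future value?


FV = PMT * ((1+i)^n - 1) / i
= 4388 * ((1.06)^10 - 1) / 0.06
= 4388 * (1.790848 - 1) / 0.06
= 57837.3282


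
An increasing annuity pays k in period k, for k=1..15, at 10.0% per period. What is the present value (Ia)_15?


(Ia)_n = sum_{k=1}^{n} k * v^k, v = 1/(1+i)
v = 0.909091
Sum computed term by term:
(Ia)_15 = 47.7581


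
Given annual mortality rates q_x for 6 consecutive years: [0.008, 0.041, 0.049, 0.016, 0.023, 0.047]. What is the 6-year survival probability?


p_k = 1 - q_k for each year
Survival = product of (1 - q_k)
= 0.992 * 0.959 * 0.951 * 0.984 * 0.977 * 0.953
= 0.8289


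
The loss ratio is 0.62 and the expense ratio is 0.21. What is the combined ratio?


Combined ratio = loss ratio + expense ratio
= 0.62 + 0.21
= 0.83


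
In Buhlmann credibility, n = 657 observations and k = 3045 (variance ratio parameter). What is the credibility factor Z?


Z = n / (n + k)
= 657 / (657 + 3045)
= 657 / 3702
= 0.1775


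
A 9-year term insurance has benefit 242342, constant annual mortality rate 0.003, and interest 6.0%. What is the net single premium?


NSP = benefit * sum_{k=0}^{n-1} k_p_x * q * v^(k+1)
With constant q=0.003, v=0.943396
Sum = 0.020185
NSP = 242342 * 0.020185
= 4891.7582


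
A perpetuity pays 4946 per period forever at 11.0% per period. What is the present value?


PV = PMT / i
= 4946 / 0.11
= 44963.6364


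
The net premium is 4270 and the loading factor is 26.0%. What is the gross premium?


Gross = net * (1 + loading)
= 4270 * (1 + 0.26)
= 4270 * 1.26
= 5380.2


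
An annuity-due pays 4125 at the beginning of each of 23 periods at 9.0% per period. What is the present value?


PV_due = PMT * (1-(1+i)^(-n))/i * (1+i)
PV_immediate = 39518.3532
PV_due = 39518.3532 * 1.09
= 43075.005


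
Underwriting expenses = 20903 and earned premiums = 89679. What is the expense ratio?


Expense ratio = expenses / premiums
= 20903 / 89679
= 0.2331


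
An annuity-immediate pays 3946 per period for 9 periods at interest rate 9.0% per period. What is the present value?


PV = PMT * (1 - (1+i)^(-n)) / i
= 3946 * (1 - (1+0.09)^(-9)) / 0.09
= 3946 * (1 - 0.460428) / 0.09
= 3946 * 5.995247
= 23657.2442


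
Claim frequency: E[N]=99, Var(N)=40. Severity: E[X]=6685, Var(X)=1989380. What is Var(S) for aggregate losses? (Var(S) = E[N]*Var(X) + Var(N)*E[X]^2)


Var(S) = E[N]*Var(X) + Var(N)*E[X]^2
= 99*1989380 + 40*6685^2
= 196948620 + 1787569000
= 1.9845e+09


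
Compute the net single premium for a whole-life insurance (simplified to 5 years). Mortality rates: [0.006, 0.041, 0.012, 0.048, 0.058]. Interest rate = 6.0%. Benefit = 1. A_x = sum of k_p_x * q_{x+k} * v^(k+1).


v = 0.943396
Year 0: k_p_x=1.0, q=0.006, term=0.00566
Year 1: k_p_x=0.994, q=0.041, term=0.036271
Year 2: k_p_x=0.953246, q=0.012, term=0.009604
Year 3: k_p_x=0.941807, q=0.048, term=0.035808
Year 4: k_p_x=0.8966, q=0.058, term=0.03886
A_x = 0.1262


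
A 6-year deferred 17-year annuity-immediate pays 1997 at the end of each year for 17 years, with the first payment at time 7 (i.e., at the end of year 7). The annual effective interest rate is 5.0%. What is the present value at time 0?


PV at time 6 of the 17-year annuity-immediate:
a_n = 1997 * (1-(1+0.05)^(-17))/0.05 = 22514.3103
Discount back 6 years to time 0:
PV = 22514.3103 * (1+0.05)^(-6)
= 22514.3103 * 0.746215
= 16800.525


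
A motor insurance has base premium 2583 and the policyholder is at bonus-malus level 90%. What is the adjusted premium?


adjusted = base * BM_level / 100
= 2583 * 90 / 100
= 2583 * 0.9
= 2324.7


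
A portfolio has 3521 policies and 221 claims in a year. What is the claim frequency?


frequency = claims / policies
= 221 / 3521
= 0.0628


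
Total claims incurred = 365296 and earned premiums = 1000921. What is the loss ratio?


Loss ratio = claims / premiums
= 365296 / 1000921
= 0.365


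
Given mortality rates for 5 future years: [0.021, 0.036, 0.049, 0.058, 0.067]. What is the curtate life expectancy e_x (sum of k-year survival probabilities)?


e_x = sum_{k=1}^{n} k_p_x
k_p_x values:
  1_p_x = 0.979
  2_p_x = 0.943756
  3_p_x = 0.897512
  4_p_x = 0.845456
  5_p_x = 0.788811
e_x = 4.4545


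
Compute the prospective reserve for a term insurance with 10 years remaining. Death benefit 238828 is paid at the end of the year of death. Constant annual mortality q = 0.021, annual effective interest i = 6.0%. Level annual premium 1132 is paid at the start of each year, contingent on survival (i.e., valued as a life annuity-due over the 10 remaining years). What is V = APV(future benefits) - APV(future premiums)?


v = 1/(1+i) = 0.943396
APV(future benefits) per unit = sum_{k=0}^{9} k_p_x * q * v^(k+1) = 0.142174
APV(future benefits) = 238828 * 0.142174 = 33955.1115
Life annuity-due factor ä_{x:10} = sum_{k=0}^{9} k_p_x * v^k = 7.176398
APV(future premiums) = 1132 * 7.176398 = 8123.682
V = 33955.1115 - 8123.682
= 25831.4295


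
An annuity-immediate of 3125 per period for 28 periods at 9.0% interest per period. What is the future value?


FV = PMT * ((1+i)^n - 1) / i
= 3125 * ((1.09)^28 - 1) / 0.09
= 3125 * (11.16714 - 1) / 0.09
= 353025.6779


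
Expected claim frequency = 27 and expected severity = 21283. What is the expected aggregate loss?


E[S] = E[N] * E[X]
= 27 * 21283
= 574641


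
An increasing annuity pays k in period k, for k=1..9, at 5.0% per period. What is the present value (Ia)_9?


(Ia)_n = sum_{k=1}^{n} k * v^k, v = 1/(1+i)
v = 0.952381
Sum computed term by term:
(Ia)_9 = 33.2347


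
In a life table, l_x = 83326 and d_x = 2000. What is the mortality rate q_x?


q_x = d_x / l_x
= 2000 / 83326
= 0.024


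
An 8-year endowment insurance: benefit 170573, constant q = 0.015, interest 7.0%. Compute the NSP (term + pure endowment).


Term component = 14577.1673
Pure endowment = 8_p_x * v^8 * benefit = 0.886115 * 0.582009 * 170573 = 87969.0517
NSP = 102546.219


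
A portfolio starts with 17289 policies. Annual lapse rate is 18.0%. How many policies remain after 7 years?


remaining = initial * (1 - lapse)^years
= 17289 * (1 - 0.18)^7
= 17289 * 0.249285
= 4309.8965


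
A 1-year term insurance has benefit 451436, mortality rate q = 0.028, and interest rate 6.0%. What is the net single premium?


NSP = benefit * q * v
v = 1/(1+i) = 0.943396
NSP = 451436 * 0.028 * 0.943396
= 11924.7245


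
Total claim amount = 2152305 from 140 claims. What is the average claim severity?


severity = total / number
= 2152305 / 140
= 15373.6071


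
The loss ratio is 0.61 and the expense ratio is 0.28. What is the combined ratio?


Combined ratio = loss ratio + expense ratio
= 0.61 + 0.28
= 0.89


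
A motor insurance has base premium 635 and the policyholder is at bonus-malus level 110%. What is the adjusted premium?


adjusted = base * BM_level / 100
= 635 * 110 / 100
= 635 * 1.1
= 698.5


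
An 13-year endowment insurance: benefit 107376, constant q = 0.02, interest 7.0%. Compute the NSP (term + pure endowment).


Term component = 16246.7774
Pure endowment = 13_p_x * v^13 * benefit = 0.769022 * 0.414964 * 107376 = 34265.5017
NSP = 50512.2791


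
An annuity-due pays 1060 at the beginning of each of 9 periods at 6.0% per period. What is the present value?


PV_due = PMT * (1-(1+i)^(-n))/i * (1+i)
PV_immediate = 7209.7938
PV_due = 7209.7938 * 1.06
= 7642.3814


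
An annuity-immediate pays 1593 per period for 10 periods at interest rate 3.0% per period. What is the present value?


PV = PMT * (1 - (1+i)^(-n)) / i
= 1593 * (1 - (1+0.03)^(-10)) / 0.03
= 1593 * (1 - 0.744094) / 0.03
= 1593 * 8.530203
= 13588.6131


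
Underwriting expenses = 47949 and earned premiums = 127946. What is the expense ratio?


Expense ratio = expenses / premiums
= 47949 / 127946
= 0.3748


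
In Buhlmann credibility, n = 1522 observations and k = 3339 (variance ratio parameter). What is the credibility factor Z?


Z = n / (n + k)
= 1522 / (1522 + 3339)
= 1522 / 4861
= 0.3131


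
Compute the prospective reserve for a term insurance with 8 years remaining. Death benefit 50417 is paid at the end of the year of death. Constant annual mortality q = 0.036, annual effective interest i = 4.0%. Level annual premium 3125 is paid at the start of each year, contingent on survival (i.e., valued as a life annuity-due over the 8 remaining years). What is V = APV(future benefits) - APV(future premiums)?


v = 1/(1+i) = 0.961538
APV(future benefits) per unit = sum_{k=0}^{7} k_p_x * q * v^(k+1) = 0.215554
APV(future benefits) = 50417 * 0.215554 = 10867.5971
Life annuity-due factor ä_{x:8} = sum_{k=0}^{7} k_p_x * v^k = 6.227122
APV(future premiums) = 3125 * 6.227122 = 19459.756
V = 10867.5971 - 19459.756
= -8592.1589


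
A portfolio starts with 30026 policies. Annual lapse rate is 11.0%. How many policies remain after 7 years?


remaining = initial * (1 - lapse)^years
= 30026 * (1 - 0.11)^7
= 30026 * 0.442313
= 13280.9006


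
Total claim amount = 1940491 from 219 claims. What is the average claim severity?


severity = total / number
= 1940491 / 219
= 8860.6895


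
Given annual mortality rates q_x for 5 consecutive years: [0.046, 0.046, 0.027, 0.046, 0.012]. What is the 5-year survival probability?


p_k = 1 - q_k for each year
Survival = product of (1 - q_k)
= 0.954 * 0.954 * 0.973 * 0.954 * 0.988
= 0.8347


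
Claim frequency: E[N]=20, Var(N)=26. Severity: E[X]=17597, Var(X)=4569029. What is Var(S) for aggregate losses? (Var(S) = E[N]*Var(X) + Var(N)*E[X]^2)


Var(S) = E[N]*Var(X) + Var(N)*E[X]^2
= 20*4569029 + 26*17597^2
= 91380580 + 8051014634
= 8.1424e+09


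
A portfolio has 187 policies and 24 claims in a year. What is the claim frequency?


frequency = claims / policies
= 24 / 187
= 0.1283


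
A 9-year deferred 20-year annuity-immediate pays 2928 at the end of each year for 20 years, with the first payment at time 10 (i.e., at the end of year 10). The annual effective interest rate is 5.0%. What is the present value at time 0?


PV at time 9 of the 20-year annuity-immediate:
a_n = 2928 * (1-(1+0.05)^(-20))/0.05 = 36489.3519
Discount back 9 years to time 0:
PV = 36489.3519 * (1+0.05)^(-9)
= 36489.3519 * 0.644609
= 23521.3616


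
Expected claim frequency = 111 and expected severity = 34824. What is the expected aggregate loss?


E[S] = E[N] * E[X]
= 111 * 34824
= 3.8655e+06


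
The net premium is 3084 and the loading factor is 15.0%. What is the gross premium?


Gross = net * (1 + loading)
= 3084 * (1 + 0.15)
= 3084 * 1.15
= 3546.6


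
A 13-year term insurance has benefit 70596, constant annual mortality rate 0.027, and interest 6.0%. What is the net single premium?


NSP = benefit * sum_{k=0}^{n-1} k_p_x * q * v^(k+1)
With constant q=0.027, v=0.943396
Sum = 0.208407
NSP = 70596 * 0.208407
= 14712.7037


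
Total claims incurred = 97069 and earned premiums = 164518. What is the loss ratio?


Loss ratio = claims / premiums
= 97069 / 164518
= 0.59


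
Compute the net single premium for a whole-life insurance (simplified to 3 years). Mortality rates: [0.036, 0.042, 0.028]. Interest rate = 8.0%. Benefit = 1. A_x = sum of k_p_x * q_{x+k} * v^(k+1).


v = 0.925926
Year 0: k_p_x=1.0, q=0.036, term=0.033333
Year 1: k_p_x=0.964, q=0.042, term=0.034712
Year 2: k_p_x=0.923512, q=0.028, term=0.020527
A_x = 0.0886


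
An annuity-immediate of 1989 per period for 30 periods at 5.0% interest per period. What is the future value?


FV = PMT * ((1+i)^n - 1) / i
= 1989 * ((1.05)^30 - 1) / 0.05
= 1989 * (4.321942 - 1) / 0.05
= 132146.8677


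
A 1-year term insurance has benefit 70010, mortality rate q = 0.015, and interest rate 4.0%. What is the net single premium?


NSP = benefit * q * v
v = 1/(1+i) = 0.961538
NSP = 70010 * 0.015 * 0.961538
= 1009.7596


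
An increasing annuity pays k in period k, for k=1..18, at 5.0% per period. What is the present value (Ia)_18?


(Ia)_n = sum_{k=1}^{n} k * v^k, v = 1/(1+i)
v = 0.952381
Sum computed term by term:
(Ia)_18 = 95.8939


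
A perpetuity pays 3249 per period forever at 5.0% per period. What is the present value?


PV = PMT / i
= 3249 / 0.05
= 64980.0


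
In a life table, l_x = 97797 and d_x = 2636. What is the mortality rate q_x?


q_x = d_x / l_x
= 2636 / 97797
= 0.027


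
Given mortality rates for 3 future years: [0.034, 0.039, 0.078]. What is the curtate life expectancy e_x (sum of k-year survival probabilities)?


e_x = sum_{k=1}^{n} k_p_x
k_p_x values:
  1_p_x = 0.966
  2_p_x = 0.928326
  3_p_x = 0.855917
e_x = 2.7502


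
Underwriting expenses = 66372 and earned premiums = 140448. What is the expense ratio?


Expense ratio = expenses / premiums
= 66372 / 140448
= 0.4726


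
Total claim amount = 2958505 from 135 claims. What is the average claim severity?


severity = total / number
= 2958505 / 135
= 21914.8519


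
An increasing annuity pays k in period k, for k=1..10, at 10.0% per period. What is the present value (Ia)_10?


(Ia)_n = sum_{k=1}^{n} k * v^k, v = 1/(1+i)
v = 0.909091
Sum computed term by term:
(Ia)_10 = 29.0359


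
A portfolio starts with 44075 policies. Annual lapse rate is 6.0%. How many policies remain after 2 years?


remaining = initial * (1 - lapse)^years
= 44075 * (1 - 0.06)^2
= 44075 * 0.8836
= 38944.67


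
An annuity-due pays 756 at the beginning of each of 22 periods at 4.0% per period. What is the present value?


PV_due = PMT * (1-(1+i)^(-n))/i * (1+i)
PV_immediate = 10925.0432
PV_due = 10925.0432 * 1.04
= 11362.0449


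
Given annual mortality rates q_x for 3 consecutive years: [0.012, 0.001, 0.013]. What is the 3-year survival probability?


p_k = 1 - q_k for each year
Survival = product of (1 - q_k)
= 0.988 * 0.999 * 0.987
= 0.9742


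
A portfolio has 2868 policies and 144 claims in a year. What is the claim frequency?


frequency = claims / policies
= 144 / 2868
= 0.0502


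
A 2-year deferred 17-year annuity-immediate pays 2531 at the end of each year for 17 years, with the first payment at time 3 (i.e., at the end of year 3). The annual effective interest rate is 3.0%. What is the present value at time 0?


PV at time 2 of the 17-year annuity-immediate:
a_n = 2531 * (1-(1+0.03)^(-17))/0.03 = 33323.4459
Discount back 2 years to time 0:
PV = 33323.4459 * (1+0.03)^(-2)
= 33323.4459 * 0.942596
= 31410.5437


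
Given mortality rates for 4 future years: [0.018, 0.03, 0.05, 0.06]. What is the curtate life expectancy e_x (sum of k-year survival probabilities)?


e_x = sum_{k=1}^{n} k_p_x
k_p_x values:
  1_p_x = 0.982
  2_p_x = 0.95254
  3_p_x = 0.904913
  4_p_x = 0.850618
e_x = 3.6901


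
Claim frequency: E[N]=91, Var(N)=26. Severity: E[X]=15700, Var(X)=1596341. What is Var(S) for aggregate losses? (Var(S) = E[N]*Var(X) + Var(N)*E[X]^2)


Var(S) = E[N]*Var(X) + Var(N)*E[X]^2
= 91*1596341 + 26*15700^2
= 145267031 + 6408740000
= 6.5540e+09


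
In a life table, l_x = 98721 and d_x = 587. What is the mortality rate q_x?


q_x = d_x / l_x
= 587 / 98721
= 0.0059


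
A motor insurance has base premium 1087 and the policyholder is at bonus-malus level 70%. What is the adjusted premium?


adjusted = base * BM_level / 100
= 1087 * 70 / 100
= 1087 * 0.7
= 760.9


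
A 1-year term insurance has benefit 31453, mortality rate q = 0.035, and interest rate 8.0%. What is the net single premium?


NSP = benefit * q * v
v = 1/(1+i) = 0.925926
NSP = 31453 * 0.035 * 0.925926
= 1019.3102


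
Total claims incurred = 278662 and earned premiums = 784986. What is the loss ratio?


Loss ratio = claims / premiums
= 278662 / 784986
= 0.355


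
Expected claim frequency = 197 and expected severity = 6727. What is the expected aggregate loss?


E[S] = E[N] * E[X]
= 197 * 6727
= 1.3252e+06


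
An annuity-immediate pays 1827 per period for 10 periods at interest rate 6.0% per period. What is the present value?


PV = PMT * (1 - (1+i)^(-n)) / i
= 1827 * (1 - (1+0.06)^(-10)) / 0.06
= 1827 * (1 - 0.558395) / 0.06
= 1827 * 7.360087
= 13446.879


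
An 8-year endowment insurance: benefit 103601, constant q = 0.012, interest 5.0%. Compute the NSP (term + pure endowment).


Term component = 7729.4244
Pure endowment = 8_p_x * v^8 * benefit = 0.907937 * 0.676839 * 103601 = 63665.6403
NSP = 71395.0648


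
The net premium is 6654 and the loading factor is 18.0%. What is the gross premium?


Gross = net * (1 + loading)
= 6654 * (1 + 0.18)
= 6654 * 1.18
= 7851.72


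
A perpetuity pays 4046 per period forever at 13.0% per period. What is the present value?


PV = PMT / i
= 4046 / 0.13
= 31123.0769


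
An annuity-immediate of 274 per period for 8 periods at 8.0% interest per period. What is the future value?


FV = PMT * ((1+i)^n - 1) / i
= 274 * ((1.08)^8 - 1) / 0.08
= 274 * (1.85093 - 1) / 0.08
= 2914.436


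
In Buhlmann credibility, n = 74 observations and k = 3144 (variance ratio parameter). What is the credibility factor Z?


Z = n / (n + k)
= 74 / (74 + 3144)
= 74 / 3218
= 0.023


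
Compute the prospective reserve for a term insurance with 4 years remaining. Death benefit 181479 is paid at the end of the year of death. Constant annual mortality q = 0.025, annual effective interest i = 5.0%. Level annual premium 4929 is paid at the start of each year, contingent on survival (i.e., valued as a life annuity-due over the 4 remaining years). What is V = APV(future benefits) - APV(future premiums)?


v = 1/(1+i) = 0.952381
APV(future benefits) per unit = sum_{k=0}^{3} k_p_x * q * v^(k+1) = 0.085511
APV(future benefits) = 181479 * 0.085511 = 15518.4953
Life annuity-due factor ä_{x:4} = sum_{k=0}^{3} k_p_x * v^k = 3.591472
APV(future premiums) = 4929 * 3.591472 = 17702.367
V = 15518.4953 - 17702.367
= -2183.8717


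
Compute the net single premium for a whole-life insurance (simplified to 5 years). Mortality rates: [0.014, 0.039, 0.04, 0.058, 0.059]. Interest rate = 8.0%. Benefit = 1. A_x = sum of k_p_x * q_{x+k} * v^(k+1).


v = 0.925926
Year 0: k_p_x=1.0, q=0.014, term=0.012963
Year 1: k_p_x=0.986, q=0.039, term=0.032968
Year 2: k_p_x=0.947546, q=0.04, term=0.030088
Year 3: k_p_x=0.909644, q=0.058, term=0.03878
Year 4: k_p_x=0.856885, q=0.059, term=0.034408
A_x = 0.1492


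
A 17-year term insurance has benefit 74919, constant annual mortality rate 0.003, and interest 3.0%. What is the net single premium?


NSP = benefit * sum_{k=0}^{n-1} k_p_x * q * v^(k+1)
With constant q=0.003, v=0.970874
Sum = 0.038646
NSP = 74919 * 0.038646
= 2895.3459


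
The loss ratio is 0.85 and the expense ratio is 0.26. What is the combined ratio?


Combined ratio = loss ratio + expense ratio
= 0.85 + 0.26
= 1.11


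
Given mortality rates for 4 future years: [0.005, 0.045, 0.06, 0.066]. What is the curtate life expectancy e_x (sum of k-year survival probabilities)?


e_x = sum_{k=1}^{n} k_p_x
k_p_x values:
  1_p_x = 0.995
  2_p_x = 0.950225
  3_p_x = 0.893211
  4_p_x = 0.83426
e_x = 3.6727


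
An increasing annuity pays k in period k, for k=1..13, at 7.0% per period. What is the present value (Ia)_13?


(Ia)_n = sum_{k=1}^{n} k * v^k, v = 1/(1+i)
v = 0.934579
Sum computed term by term:
(Ia)_13 = 50.6878


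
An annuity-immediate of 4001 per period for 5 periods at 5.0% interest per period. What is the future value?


FV = PMT * ((1+i)^n - 1) / i
= 4001 * ((1.05)^5 - 1) / 0.05
= 4001 * (1.276282 - 1) / 0.05
= 22108.0506


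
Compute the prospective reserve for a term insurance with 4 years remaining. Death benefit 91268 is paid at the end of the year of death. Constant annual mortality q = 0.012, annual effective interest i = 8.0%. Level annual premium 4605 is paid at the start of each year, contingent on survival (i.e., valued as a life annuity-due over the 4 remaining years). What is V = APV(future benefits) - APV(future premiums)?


v = 1/(1+i) = 0.925926
APV(future benefits) per unit = sum_{k=0}^{3} k_p_x * q * v^(k+1) = 0.039081
APV(future benefits) = 91268 * 0.039081 = 3566.8516
Life annuity-due factor ä_{x:4} = sum_{k=0}^{3} k_p_x * v^k = 3.517297
APV(future premiums) = 4605 * 3.517297 = 16197.1518
V = 3566.8516 - 16197.1518
= -12630.3002


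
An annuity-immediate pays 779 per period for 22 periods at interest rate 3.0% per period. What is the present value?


PV = PMT * (1 - (1+i)^(-n)) / i
= 779 * (1 - (1+0.03)^(-22)) / 0.03
= 779 * (1 - 0.521893) / 0.03
= 779 * 15.936917
= 12414.8581


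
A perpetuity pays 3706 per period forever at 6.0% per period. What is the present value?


PV = PMT / i
= 3706 / 0.06
= 61766.6667


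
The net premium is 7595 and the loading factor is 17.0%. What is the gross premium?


Gross = net * (1 + loading)
= 7595 * (1 + 0.17)
= 7595 * 1.17
= 8886.15


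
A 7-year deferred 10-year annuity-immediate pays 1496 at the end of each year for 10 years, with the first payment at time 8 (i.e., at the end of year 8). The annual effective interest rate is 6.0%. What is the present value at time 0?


PV at time 7 of the 10-year annuity-immediate:
a_n = 1496 * (1-(1+0.06)^(-10))/0.06 = 11010.6902
Discount back 7 years to time 0:
PV = 11010.6902 * (1+0.06)^(-7)
= 11010.6902 * 0.665057
= 7322.7379


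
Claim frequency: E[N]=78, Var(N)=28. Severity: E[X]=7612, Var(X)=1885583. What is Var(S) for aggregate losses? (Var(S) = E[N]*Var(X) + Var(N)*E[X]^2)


Var(S) = E[N]*Var(X) + Var(N)*E[X]^2
= 78*1885583 + 28*7612^2
= 147075474 + 1622391232
= 1.7695e+09


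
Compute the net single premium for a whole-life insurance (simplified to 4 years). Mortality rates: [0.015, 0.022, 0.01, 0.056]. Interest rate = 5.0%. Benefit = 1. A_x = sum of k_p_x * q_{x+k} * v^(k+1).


v = 0.952381
Year 0: k_p_x=1.0, q=0.015, term=0.014286
Year 1: k_p_x=0.985, q=0.022, term=0.019655
Year 2: k_p_x=0.96333, q=0.01, term=0.008322
Year 3: k_p_x=0.953697, q=0.056, term=0.043938
A_x = 0.0862


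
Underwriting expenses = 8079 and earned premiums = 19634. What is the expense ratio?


Expense ratio = expenses / premiums
= 8079 / 19634
= 0.4115


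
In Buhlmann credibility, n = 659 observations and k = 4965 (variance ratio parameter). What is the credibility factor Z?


Z = n / (n + k)
= 659 / (659 + 4965)
= 659 / 5624
= 0.1172


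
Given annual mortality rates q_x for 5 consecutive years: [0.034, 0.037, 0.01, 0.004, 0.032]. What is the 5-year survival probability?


p_k = 1 - q_k for each year
Survival = product of (1 - q_k)
= 0.966 * 0.963 * 0.99 * 0.996 * 0.968
= 0.8879


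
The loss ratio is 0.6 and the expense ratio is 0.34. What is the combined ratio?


Combined ratio = loss ratio + expense ratio
= 0.6 + 0.34
= 0.94


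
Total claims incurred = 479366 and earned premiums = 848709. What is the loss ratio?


Loss ratio = claims / premiums
= 479366 / 848709
= 0.5648


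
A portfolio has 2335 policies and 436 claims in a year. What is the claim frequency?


frequency = claims / policies
= 436 / 2335
= 0.1867


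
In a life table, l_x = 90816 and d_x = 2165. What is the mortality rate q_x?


q_x = d_x / l_x
= 2165 / 90816
= 0.0238


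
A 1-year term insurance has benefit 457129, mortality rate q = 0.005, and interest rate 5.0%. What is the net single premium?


NSP = benefit * q * v
v = 1/(1+i) = 0.952381
NSP = 457129 * 0.005 * 0.952381
= 2176.8048


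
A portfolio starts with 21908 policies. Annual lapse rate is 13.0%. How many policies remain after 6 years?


remaining = initial * (1 - lapse)^years
= 21908 * (1 - 0.13)^6
= 21908 * 0.433626
= 9499.8828


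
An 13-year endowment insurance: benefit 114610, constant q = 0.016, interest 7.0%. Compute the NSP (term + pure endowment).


Term component = 14148.2977
Pure endowment = 13_p_x * v^13 * benefit = 0.810842 * 0.414964 * 114610 = 38562.8996
NSP = 52711.1974


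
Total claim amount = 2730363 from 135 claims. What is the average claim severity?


severity = total / number
= 2730363 / 135
= 20224.9111


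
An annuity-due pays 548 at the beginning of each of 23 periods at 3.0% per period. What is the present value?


PV_due = PMT * (1-(1+i)^(-n))/i * (1+i)
PV_immediate = 9011.0974
PV_due = 9011.0974 * 1.03
= 9281.4303


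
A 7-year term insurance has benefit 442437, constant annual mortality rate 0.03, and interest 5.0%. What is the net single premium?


NSP = benefit * sum_{k=0}^{n-1} k_p_x * q * v^(k+1)
With constant q=0.03, v=0.952381
Sum = 0.159668
NSP = 442437 * 0.159668
= 70643.088


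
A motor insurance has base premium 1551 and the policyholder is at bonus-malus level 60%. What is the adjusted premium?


adjusted = base * BM_level / 100
= 1551 * 60 / 100
= 1551 * 0.6
= 930.6


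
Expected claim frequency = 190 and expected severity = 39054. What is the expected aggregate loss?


E[S] = E[N] * E[X]
= 190 * 39054
= 7.4203e+06


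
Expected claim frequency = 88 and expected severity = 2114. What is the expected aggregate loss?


E[S] = E[N] * E[X]
= 88 * 2114
= 186032


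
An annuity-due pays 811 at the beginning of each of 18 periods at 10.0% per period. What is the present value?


PV_due = PMT * (1-(1+i)^(-n))/i * (1+i)
PV_immediate = 6651.3452
PV_due = 6651.3452 * 1.1
= 7316.4797


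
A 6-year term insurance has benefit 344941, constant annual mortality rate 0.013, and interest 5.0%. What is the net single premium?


NSP = benefit * sum_{k=0}^{n-1} k_p_x * q * v^(k+1)
With constant q=0.013, v=0.952381
Sum = 0.063995
NSP = 344941 * 0.063995
= 22074.5423


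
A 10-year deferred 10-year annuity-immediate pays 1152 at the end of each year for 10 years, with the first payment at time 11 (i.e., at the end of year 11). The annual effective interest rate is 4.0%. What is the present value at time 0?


PV at time 10 of the 10-year annuity-immediate:
a_n = 1152 * (1-(1+0.04)^(-10))/0.04 = 9343.7519
Discount back 10 years to time 0:
PV = 9343.7519 * (1+0.04)^(-10)
= 9343.7519 * 0.675564
= 6312.304


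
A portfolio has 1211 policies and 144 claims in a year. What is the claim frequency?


frequency = claims / policies
= 144 / 1211
= 0.1189


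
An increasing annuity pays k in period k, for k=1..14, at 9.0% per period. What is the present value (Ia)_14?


(Ia)_n = sum_{k=1}^{n} k * v^k, v = 1/(1+i)
v = 0.917431
Sum computed term by term:
(Ia)_14 = 47.7495


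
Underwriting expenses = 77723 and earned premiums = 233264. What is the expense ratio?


Expense ratio = expenses / premiums
= 77723 / 233264
= 0.3332


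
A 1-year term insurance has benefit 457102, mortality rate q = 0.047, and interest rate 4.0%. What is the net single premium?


NSP = benefit * q * v
v = 1/(1+i) = 0.961538
NSP = 457102 * 0.047 * 0.961538
= 20657.4942


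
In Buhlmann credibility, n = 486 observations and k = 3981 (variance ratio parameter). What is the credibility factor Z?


Z = n / (n + k)
= 486 / (486 + 3981)
= 486 / 4467
= 0.1088


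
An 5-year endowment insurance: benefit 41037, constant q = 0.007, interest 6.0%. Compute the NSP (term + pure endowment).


Term component = 1194.1925
Pure endowment = 5_p_x * v^5 * benefit = 0.965487 * 0.747258 * 41037 = 29606.8716
NSP = 30801.0641


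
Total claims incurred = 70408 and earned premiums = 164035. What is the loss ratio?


Loss ratio = claims / premiums
= 70408 / 164035
= 0.4292


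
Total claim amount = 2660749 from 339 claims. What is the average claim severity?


severity = total / number
= 2660749 / 339
= 7848.8171


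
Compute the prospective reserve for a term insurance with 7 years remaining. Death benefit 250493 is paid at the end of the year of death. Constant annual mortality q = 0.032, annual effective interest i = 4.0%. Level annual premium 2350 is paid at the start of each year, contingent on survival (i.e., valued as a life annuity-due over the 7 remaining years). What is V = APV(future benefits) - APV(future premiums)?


v = 1/(1+i) = 0.961538
APV(future benefits) per unit = sum_{k=0}^{6} k_p_x * q * v^(k+1) = 0.17547
APV(future benefits) = 250493 * 0.17547 = 43953.9154
Life annuity-due factor ä_{x:7} = sum_{k=0}^{6} k_p_x * v^k = 5.702763
APV(future premiums) = 2350 * 5.702763 = 13401.4934
V = 43953.9154 - 13401.4934
= 30552.422


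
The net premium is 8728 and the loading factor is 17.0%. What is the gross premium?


Gross = net * (1 + loading)
= 8728 * (1 + 0.17)
= 8728 * 1.17
= 10211.76


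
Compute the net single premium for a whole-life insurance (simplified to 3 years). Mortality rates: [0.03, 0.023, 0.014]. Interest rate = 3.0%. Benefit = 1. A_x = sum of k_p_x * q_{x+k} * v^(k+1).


v = 0.970874
Year 0: k_p_x=1.0, q=0.03, term=0.029126
Year 1: k_p_x=0.97, q=0.023, term=0.021029
Year 2: k_p_x=0.94769, q=0.014, term=0.012142
A_x = 0.0623


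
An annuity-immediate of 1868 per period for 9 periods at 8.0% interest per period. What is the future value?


FV = PMT * ((1+i)^n - 1) / i
= 1868 * ((1.08)^9 - 1) / 0.08
= 1868 * (1.999005 - 1) / 0.08
= 23326.758


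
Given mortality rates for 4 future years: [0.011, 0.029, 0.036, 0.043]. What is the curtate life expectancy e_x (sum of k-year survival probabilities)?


e_x = sum_{k=1}^{n} k_p_x
k_p_x values:
  1_p_x = 0.989
  2_p_x = 0.960319
  3_p_x = 0.925748
  4_p_x = 0.88594
e_x = 3.761


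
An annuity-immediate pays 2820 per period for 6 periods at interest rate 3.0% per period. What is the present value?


PV = PMT * (1 - (1+i)^(-n)) / i
= 2820 * (1 - (1+0.03)^(-6)) / 0.03
= 2820 * (1 - 0.837484) / 0.03
= 2820 * 5.417191
= 15276.4799


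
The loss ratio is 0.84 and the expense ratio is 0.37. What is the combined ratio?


Combined ratio = loss ratio + expense ratio
= 0.84 + 0.37
= 1.21


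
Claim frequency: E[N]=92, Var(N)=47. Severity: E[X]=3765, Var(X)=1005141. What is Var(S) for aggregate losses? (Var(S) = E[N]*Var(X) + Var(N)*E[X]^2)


Var(S) = E[N]*Var(X) + Var(N)*E[X]^2
= 92*1005141 + 47*3765^2
= 92472972 + 666235575
= 7.5871e+08


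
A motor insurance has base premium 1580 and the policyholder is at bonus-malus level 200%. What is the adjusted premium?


adjusted = base * BM_level / 100
= 1580 * 200 / 100
= 1580 * 2.0
= 3160.0


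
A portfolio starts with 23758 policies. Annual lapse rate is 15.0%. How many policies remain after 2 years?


remaining = initial * (1 - lapse)^years
= 23758 * (1 - 0.15)^2
= 23758 * 0.7225
= 17165.155


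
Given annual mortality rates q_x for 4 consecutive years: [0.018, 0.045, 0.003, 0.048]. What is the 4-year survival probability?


p_k = 1 - q_k for each year
Survival = product of (1 - q_k)
= 0.982 * 0.955 * 0.997 * 0.952
= 0.8901
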